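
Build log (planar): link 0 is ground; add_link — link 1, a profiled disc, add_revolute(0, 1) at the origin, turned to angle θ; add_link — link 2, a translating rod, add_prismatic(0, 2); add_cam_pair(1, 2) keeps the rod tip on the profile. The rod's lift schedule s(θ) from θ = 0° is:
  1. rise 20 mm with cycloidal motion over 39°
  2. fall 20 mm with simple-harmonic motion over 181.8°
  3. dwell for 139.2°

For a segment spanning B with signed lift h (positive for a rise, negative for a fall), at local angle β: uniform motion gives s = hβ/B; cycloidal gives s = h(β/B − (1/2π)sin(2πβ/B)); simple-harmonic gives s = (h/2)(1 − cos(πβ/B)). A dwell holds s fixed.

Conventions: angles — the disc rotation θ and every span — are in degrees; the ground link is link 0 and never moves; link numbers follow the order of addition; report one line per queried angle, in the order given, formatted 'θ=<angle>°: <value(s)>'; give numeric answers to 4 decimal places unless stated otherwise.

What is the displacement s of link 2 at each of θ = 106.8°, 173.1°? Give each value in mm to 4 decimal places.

seg 1 [0°–39°] cycloidal, h=20: full span → s += 20 → s = 20.0000
seg 2 [39°–220.8°] simple-harmonic, h=-20: θ=106.8° here. β=67.8, B=181.8. -20/2·(1 − cos(π·0.3729)) = -6.1134 → s = 13.8866
seg 2 [39°–220.8°] simple-harmonic, h=-20: θ=173.1° here. β=134.1, B=181.8. -20/2·(1 − cos(π·0.7376)) = -16.7909 → s = 3.2091

θ=106.8°: 13.8866
θ=173.1°: 3.2091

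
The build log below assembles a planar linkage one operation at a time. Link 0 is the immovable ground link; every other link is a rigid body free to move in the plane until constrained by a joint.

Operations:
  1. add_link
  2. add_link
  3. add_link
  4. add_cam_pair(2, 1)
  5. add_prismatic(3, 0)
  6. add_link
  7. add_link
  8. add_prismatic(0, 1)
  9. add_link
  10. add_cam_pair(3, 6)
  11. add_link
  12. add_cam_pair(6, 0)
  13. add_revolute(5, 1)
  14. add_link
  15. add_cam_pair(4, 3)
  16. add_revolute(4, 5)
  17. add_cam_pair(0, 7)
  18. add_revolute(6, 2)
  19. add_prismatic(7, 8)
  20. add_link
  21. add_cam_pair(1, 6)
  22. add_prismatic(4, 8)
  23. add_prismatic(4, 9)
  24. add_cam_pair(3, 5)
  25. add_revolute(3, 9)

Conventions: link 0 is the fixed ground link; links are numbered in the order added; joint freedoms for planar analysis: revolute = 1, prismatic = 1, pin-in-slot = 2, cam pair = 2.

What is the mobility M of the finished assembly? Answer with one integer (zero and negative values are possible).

link 0 = ground. State L|J1|J2 = 1|0|0
+link1  2|0|0
+link2  3|0|0
+link3  4|0|0
C(2,1) f=2→J2  4|0|1
P(3,0) f=1→J1  4|1|1
+link4  5|1|1
+link5  6|1|1
P(0,1) f=1→J1  6|2|1
+link6  7|2|1
C(3,6) f=2→J2  7|2|2
+link7  8|2|2
C(6,0) f=2→J2  8|2|3
R(5,1) f=1→J1  8|3|3
+link8  9|3|3
C(4,3) f=2→J2  9|3|4
R(4,5) f=1→J1  9|4|4
C(0,7) f=2→J2  9|4|5
R(6,2) f=1→J1  9|5|5
P(7,8) f=1→J1  9|6|5
+link9  10|6|5
C(1,6) f=2→J2  10|6|6
P(4,8) f=1→J1  10|7|6
P(4,9) f=1→J1  10|8|6
C(3,5) f=2→J2  10|8|7
R(3,9) f=1→J1  10|9|7
M = 3(10−1)−2·9−7 = 27−18−7 = 2

M = 2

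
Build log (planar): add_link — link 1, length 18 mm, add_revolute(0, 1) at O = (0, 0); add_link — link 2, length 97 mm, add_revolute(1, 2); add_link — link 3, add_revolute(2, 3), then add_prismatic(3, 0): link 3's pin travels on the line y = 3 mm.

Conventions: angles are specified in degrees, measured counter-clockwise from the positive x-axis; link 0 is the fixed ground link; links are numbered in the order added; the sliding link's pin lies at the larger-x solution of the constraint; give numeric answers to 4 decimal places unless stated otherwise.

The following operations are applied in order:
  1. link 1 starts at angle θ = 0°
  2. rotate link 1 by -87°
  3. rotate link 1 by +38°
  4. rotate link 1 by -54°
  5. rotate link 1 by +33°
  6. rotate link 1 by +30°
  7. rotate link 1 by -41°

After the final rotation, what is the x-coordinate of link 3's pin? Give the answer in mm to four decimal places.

geometry: r = 18 mm, L = 97 mm, e = 3 mm; θ starts at 0°
rotate link 1 by -87°: θ ← 0° -87° = -87°
rotate link 1 by +38°: θ ← -87° +38° = -49°
rotate link 1 by -54°: θ ← -49° -54° = -103°
rotate link 1 by +33°: θ ← -103° +33° = -70°
rotate link 1 by +30°: θ ← -70° +30° = -40°
rotate link 1 by -41°: θ ← -40° -41° = -81°
crank pin P = (r cos θ, r sin θ) = (2.815820, -17.778390)
h = r sin θ − e = -17.778390 − 3 = -20.778390
x = r cos θ + √(L² − h²) = 2.815820 + 94.748396 = 97.564216

97.5642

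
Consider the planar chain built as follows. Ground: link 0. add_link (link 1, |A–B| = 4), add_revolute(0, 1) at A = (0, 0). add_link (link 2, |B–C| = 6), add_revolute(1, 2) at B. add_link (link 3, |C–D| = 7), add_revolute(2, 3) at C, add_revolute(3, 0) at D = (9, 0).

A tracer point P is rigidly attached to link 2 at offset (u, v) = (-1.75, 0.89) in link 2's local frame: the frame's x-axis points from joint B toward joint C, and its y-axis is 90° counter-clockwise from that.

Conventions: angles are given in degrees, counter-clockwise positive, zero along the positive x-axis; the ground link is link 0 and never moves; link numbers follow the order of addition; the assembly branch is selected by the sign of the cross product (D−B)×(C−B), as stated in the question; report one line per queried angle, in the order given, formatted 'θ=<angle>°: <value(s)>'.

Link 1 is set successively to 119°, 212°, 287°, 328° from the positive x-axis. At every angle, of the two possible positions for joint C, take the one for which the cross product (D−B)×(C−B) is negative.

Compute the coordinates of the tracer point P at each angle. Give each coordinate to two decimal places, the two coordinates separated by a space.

A=(0,0), D=(9.00,0)
θ=119°: B = A + 4.00·(cos119°, sin119°) = (-1.9392, 3.4985)
θ=119°: |BD| = 11.4850
θ=119°: circle(B,6.00) ∩ circle(D,7.00): a=5.1766, h=3.0337
θ=119°:   candidates: C₊=(3.9154,4.8111) cross=34.842; C₋=(2.0672,-0.9679) cross=-34.842
θ=119°:   branch - wants cross < 0 → take C=(2.0672,-0.9679) (cross=-34.842)
θ=119°: ex = (C−B)/|BC| = (0.6677,-0.7444); ey = (0.7444,0.6677)
θ=119°: P = B + -1.75·ex + 0.89·ey = (-2.4453,5.3955)
θ=212°: B = A + 4.00·(cos212°, sin212°) = (-3.3922, -2.1197)
θ=212°: |BD| = 12.5722
θ=212°: circle(B,6.00) ∩ circle(D,7.00): a=5.7691, h=1.6486
θ=212°:   candidates: C₊=(2.0163,0.4780) cross=20.726; C₋=(2.5722,-2.7720) cross=-20.726
θ=212°:   branch - wants cross < 0 → take C=(2.5722,-2.7720) (cross=-20.726)
θ=212°: ex = (C−B)/|BC| = (0.9941,-0.1087); ey = (0.1087,0.9941)
θ=212°: P = B + -1.75·ex + 0.89·ey = (-5.0351,-1.0447)
θ=287°: B = A + 4.00·(cos287°, sin287°) = (1.1695, -3.8252)
θ=287°: |BD| = 8.7149
θ=287°: circle(B,6.00) ∩ circle(D,7.00): a=3.6116, h=4.7913
θ=287°:   candidates: C₊=(2.3115,2.0651) cross=41.755; C₋=(6.5176,-6.5451) cross=-41.755
θ=287°:   branch - wants cross < 0 → take C=(6.5176,-6.5451) (cross=-41.755)
θ=287°: ex = (C−B)/|BC| = (0.8914,-0.4533); ey = (0.4533,0.8914)
θ=287°: P = B + -1.75·ex + 0.89·ey = (0.0131,-2.2386)
θ=328°: B = A + 4.00·(cos328°, sin328°) = (3.3922, -2.1197)
θ=328°: |BD| = 5.9950
θ=328°: circle(B,6.00) ∩ circle(D,7.00): a=1.9133, h=5.6868
θ=328°:   candidates: C₊=(3.1712,3.8763) cross=34.092; C₋=(7.1926,-6.7626) cross=-34.092
θ=328°:   branch - wants cross < 0 → take C=(7.1926,-6.7626) (cross=-34.092)
θ=328°: ex = (C−B)/|BC| = (0.6334,-0.7738); ey = (0.7738,0.6334)
θ=328°: P = B + -1.75·ex + 0.89·ey = (2.9725,-0.2018)

θ=119°: -2.45 5.40
θ=212°: -5.04 -1.04
θ=287°: 0.01 -2.24
θ=328°: 2.97 -0.20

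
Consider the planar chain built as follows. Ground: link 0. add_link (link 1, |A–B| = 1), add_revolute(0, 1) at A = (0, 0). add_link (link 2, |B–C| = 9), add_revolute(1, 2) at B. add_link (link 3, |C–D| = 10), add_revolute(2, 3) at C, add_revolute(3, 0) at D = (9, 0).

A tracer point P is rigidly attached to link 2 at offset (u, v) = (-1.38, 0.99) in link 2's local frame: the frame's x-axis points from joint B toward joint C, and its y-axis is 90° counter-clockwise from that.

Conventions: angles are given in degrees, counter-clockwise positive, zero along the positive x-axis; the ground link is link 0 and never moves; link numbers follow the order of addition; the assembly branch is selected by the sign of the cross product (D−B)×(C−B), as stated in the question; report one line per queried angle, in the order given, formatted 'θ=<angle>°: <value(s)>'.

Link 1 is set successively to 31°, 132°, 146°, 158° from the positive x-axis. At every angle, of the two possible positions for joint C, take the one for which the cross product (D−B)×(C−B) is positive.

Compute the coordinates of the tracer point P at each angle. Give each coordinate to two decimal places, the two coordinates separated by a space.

A=(0,0), D=(9.00,0)
θ=31°: B = A + 1.00·(cos31°, sin31°) = (0.8572, 0.5150)
θ=31°: |BD| = 8.1591
θ=31°: circle(B,9.00) ∩ circle(D,10.00): a=2.9152, h=8.5148
θ=31°:   candidates: C₊=(4.3041,8.8288) cross=69.473; C₋=(3.2291,-8.1668) cross=-69.473
θ=31°:   branch + wants cross > 0 → take C=(4.3041,8.8288) (cross=69.473)
θ=31°: ex = (C−B)/|BC| = (0.3830,0.9238); ey = (-0.9238,0.3830)
θ=31°: P = B + -1.38·ex + 0.99·ey = (-0.5859,-0.3806)
θ=132°: B = A + 1.00·(cos132°, sin132°) = (-0.6691, 0.7431)
θ=132°: |BD| = 9.6976
θ=132°: circle(B,9.00) ∩ circle(D,10.00): a=3.8692, h=8.1258
θ=132°:   candidates: C₊=(3.8114,8.5486) cross=78.802; C₋=(2.5660,-7.6553) cross=-78.802
θ=132°:   branch + wants cross > 0 → take C=(3.8114,8.5486) (cross=78.802)
θ=132°: ex = (C−B)/|BC| = (0.4978,0.8673); ey = (-0.8673,0.4978)
θ=132°: P = B + -1.38·ex + 0.99·ey = (-2.2147,0.0392)
θ=146°: B = A + 1.00·(cos146°, sin146°) = (-0.8290, 0.5592)
θ=146°: |BD| = 9.8449
θ=146°: circle(B,9.00) ∩ circle(D,10.00): a=3.9575, h=8.0832
θ=146°:   candidates: C₊=(3.5812,8.4046) cross=79.579; C₋=(2.6629,-7.7357) cross=-79.579
θ=146°:   branch + wants cross > 0 → take C=(3.5812,8.4046) (cross=79.579)
θ=146°: ex = (C−B)/|BC| = (0.4900,0.8717); ey = (-0.8717,0.4900)
θ=146°: P = B + -1.38·ex + 0.99·ey = (-2.3683,-0.1586)
θ=158°: B = A + 1.00·(cos158°, sin158°) = (-0.9272, 0.3746)
θ=158°: |BD| = 9.9342
θ=158°: circle(B,9.00) ∩ circle(D,10.00): a=4.0108, h=8.0569
θ=158°:   candidates: C₊=(3.3846,8.2745) cross=80.039; C₋=(2.7770,-7.8278) cross=-80.039
θ=158°:   branch + wants cross > 0 → take C=(3.3846,8.2745) (cross=80.039)
θ=158°: ex = (C−B)/|BC| = (0.4791,0.8778); ey = (-0.8778,0.4791)
θ=158°: P = B + -1.38·ex + 0.99·ey = (-2.4573,-0.3624)

θ=31°: -0.59 -0.38
θ=132°: -2.21 0.04
θ=146°: -2.37 -0.16
θ=158°: -2.46 -0.36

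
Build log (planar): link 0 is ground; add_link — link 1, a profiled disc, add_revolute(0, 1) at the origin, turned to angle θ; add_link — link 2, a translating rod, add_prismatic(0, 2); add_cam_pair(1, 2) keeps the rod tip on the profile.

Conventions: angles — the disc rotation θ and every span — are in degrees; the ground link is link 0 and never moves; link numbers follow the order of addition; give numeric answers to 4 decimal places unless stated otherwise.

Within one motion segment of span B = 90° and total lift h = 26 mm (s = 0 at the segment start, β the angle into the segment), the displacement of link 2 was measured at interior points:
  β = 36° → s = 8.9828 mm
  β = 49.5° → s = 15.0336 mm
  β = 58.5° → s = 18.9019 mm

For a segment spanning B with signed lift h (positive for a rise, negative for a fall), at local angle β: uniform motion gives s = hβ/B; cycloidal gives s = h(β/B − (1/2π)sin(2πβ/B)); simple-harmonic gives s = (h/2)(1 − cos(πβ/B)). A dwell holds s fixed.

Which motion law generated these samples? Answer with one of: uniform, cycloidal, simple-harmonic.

candidates at β/B = r: uniform s = h·r (linear in β); cycloidal s = h·(r − sin(2πr)/(2π)); simple-harmonic s = (h/2)(1 − cos(πr))
β=36°: printed 8.9828 | uniform 10.4000, cycloidal 7.9677, simple-harmonic 8.9828
β=49.5°: printed 15.0336 | uniform 14.3000, cycloidal 15.5787, simple-harmonic 15.0336
β=58.5°: printed 18.9019 | uniform 16.9000, cycloidal 20.2477, simple-harmonic 18.9019
only one law matches every sample → simple-harmonic

simple-harmonic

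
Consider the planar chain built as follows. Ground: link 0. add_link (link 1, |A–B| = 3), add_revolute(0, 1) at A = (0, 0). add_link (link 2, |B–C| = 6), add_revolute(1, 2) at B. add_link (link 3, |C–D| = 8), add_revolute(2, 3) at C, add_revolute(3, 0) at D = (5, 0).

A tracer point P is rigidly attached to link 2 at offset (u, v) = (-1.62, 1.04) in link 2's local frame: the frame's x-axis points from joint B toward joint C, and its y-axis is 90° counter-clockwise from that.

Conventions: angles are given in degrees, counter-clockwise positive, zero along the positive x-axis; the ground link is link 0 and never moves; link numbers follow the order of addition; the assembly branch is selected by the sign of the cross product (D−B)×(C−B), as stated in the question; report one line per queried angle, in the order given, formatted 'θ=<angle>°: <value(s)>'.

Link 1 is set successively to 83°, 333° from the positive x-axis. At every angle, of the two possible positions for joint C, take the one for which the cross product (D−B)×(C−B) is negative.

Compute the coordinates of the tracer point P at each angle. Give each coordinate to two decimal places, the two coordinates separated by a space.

A=(0,0), D=(5.00,0)
θ=83°: B = A + 3.00·(cos83°, sin83°) = (0.3656, 2.9776)
θ=83°: |BD| = 5.5085
θ=83°: circle(B,6.00) ∩ circle(D,8.00): a=0.2128, h=5.9962
θ=83°:   candidates: C₊=(3.7859,7.9073) cross=33.030; C₋=(-2.6967,-2.1821) cross=-33.030
θ=83°:   branch - wants cross < 0 → take C=(-2.6967,-2.1821) (cross=-33.030)
θ=83°: ex = (C−B)/|BC| = (-0.5104,-0.8599); ey = (0.8599,-0.5104)
θ=83°: P = B + -1.62·ex + 1.04·ey = (2.0868,3.8400)
θ=333°: B = A + 3.00·(cos333°, sin333°) = (2.6730, -1.3620)
θ=333°: |BD| = 2.6963
θ=333°: circle(B,6.00) ∩ circle(D,8.00): a=-3.8443, h=4.6067
θ=333°:   candidates: C₊=(-2.9717,0.6719) cross=12.421; C₋=(1.6823,-7.2796) cross=-12.421
θ=333°:   branch - wants cross < 0 → take C=(1.6823,-7.2796) (cross=-12.421)
θ=333°: ex = (C−B)/|BC| = (-0.1651,-0.9863); ey = (0.9863,-0.1651)
θ=333°: P = B + -1.62·ex + 1.04·ey = (3.9662,0.0641)

θ=83°: 2.09 3.84
θ=333°: 3.97 0.06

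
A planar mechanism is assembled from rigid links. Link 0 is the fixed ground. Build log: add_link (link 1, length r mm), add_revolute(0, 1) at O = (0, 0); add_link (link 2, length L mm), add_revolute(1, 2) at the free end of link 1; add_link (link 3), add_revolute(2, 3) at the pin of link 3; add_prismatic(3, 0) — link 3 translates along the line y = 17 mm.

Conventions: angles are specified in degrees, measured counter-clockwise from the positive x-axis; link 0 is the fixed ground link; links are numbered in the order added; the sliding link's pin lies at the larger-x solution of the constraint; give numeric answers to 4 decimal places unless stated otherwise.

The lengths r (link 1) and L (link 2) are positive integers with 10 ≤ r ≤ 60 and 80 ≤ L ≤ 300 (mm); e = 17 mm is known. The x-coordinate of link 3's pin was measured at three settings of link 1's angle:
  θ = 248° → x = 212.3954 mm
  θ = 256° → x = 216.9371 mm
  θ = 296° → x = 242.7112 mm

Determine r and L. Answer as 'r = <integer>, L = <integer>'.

constraint per measurement: (x − r cos θ)² + (r sin θ − e)² = L²
subtracting the θ₁ and θ₂ equations cancels the r² and L² terms:
r = (x₁² − x₂²) / (2[(x₁cos θ₁ + e sin θ₁) − (x₂cos θ₂ + e sin θ₂)]) = 37.0000 → r = 37
L² = (x₁ − r cos θ₁)² + (r sin θ₁ − e)² = 53823.9923 → L = 232.0000 → L = 232
check at θ₃=296°: x = 242.7112 (printed 242.7112) ✓

r = 37, L = 232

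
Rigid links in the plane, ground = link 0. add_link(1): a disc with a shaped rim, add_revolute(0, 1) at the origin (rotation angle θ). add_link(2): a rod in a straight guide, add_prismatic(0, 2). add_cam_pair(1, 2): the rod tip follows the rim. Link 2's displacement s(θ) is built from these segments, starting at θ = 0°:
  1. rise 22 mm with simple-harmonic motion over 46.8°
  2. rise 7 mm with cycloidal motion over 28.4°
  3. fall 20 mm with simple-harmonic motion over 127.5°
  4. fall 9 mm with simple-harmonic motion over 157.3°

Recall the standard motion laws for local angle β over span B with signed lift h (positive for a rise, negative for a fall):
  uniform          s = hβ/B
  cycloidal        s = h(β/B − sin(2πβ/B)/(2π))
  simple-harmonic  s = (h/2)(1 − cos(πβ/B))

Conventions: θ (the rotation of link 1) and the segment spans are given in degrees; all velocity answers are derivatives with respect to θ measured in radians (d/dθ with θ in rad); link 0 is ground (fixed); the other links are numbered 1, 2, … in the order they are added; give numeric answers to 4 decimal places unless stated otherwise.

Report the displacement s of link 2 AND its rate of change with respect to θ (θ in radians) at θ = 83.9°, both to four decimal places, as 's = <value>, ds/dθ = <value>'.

segment 1 (0° to 46.8°, simple-harmonic, h = 22) is passed completely: s = 0.0000 + (22) = 22.0000
segment 2 (46.8° to 75.2°, cycloidal, h = 7) is passed completely: s = 22.0000 + (7) = 29.0000
θ = 83.9° falls in segment 3 (75.2° to 202.7°, simple-harmonic, h = -20): β = 83.9 − 75.2 = 8.7°, B = 127.5°; Δs = -20/2·(1 − cos(π·0.0682)) = -0.2289; s = 29.0000 − 0.2289 = 28.7711
velocity in seg [75.2°–202.7°] (simple-harmonic), θ in radians: β = 8.7° = 0.1518 rad, B = 127.5° = 2.2253 rad; ds/dθ = (πh/(2B)) sin(πβ/B) = (π·(-20)/(2·2.2253)) sin(π·0.0682) = -3.003239 mm/rad

s = 28.7711, ds/dθ = -3.0032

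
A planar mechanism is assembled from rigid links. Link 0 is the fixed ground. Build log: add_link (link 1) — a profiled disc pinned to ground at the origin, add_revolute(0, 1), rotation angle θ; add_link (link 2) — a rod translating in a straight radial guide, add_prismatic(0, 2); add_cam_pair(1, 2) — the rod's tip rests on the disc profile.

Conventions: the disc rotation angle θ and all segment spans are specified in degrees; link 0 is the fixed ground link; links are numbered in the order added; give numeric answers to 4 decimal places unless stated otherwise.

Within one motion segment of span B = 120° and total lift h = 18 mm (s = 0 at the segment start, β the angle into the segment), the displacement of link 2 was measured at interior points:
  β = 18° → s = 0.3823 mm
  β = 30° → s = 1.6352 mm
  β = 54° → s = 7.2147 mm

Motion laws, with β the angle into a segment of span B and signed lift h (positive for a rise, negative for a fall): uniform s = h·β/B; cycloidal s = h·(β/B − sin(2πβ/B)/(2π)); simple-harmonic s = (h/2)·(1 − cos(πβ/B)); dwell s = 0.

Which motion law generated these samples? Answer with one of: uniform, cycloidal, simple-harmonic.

candidates at β/B = r: uniform s = h·r (linear in β); cycloidal s = h·(r − sin(2πr)/(2π)); simple-harmonic s = (h/2)(1 − cos(πr))
β=18°: printed 0.3823 | uniform 2.7000, cycloidal 0.3823, simple-harmonic 0.9809
β=30°: printed 1.6352 | uniform 4.5000, cycloidal 1.6352, simple-harmonic 2.6360
β=54°: printed 7.2147 | uniform 8.1000, cycloidal 7.2147, simple-harmonic 7.5921
only one law matches every sample → cycloidal

cycloidal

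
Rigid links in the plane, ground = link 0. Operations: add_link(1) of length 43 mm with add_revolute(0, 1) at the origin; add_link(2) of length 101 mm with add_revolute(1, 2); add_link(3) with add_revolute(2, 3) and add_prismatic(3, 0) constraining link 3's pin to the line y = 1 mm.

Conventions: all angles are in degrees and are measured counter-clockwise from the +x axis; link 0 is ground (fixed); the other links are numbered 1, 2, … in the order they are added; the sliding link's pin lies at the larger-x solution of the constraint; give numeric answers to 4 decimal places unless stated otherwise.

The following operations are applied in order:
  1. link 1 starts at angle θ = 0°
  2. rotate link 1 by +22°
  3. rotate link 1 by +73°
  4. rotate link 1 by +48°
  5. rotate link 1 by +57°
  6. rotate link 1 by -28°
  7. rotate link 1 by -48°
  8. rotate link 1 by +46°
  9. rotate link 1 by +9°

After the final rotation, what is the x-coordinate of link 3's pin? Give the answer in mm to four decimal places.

geometry: r = 43 mm, L = 101 mm, e = 1 mm; θ starts at 0°
rotate link 1 by +22°: θ ← 0° +22° = 22°
rotate link 1 by +73°: θ ← 22° +73° = 95°
rotate link 1 by +48°: θ ← 95° +48° = 143°
rotate link 1 by +57°: θ ← 143° +57° = 200°
rotate link 1 by -28°: θ ← 200° -28° = 172°
rotate link 1 by -48°: θ ← 172° -48° = 124°
rotate link 1 by +46°: θ ← 124° +46° = 170°
rotate link 1 by +9°: θ ← 170° +9° = 179°
crank pin P = (r cos θ, r sin θ) = (-42.993451, 0.750453)
h = r sin θ − e = 0.750453 − 1 = -0.249547
x = r cos θ + √(L² − h²) = -42.993451 + 100.999692 = 58.006241

58.0062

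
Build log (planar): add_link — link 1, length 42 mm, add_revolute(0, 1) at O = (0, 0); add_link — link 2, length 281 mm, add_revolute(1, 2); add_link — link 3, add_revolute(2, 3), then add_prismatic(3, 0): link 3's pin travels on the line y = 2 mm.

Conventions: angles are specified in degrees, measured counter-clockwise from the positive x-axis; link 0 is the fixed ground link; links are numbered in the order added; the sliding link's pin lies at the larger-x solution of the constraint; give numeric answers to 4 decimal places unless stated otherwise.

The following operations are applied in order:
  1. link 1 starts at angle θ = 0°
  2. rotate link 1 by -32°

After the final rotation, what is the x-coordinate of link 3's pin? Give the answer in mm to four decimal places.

geometry: r = 42 mm, L = 281 mm, e = 2 mm; θ starts at 0°
rotate link 1 by -32°: θ ← 0° -32° = -32°
crank pin P = (r cos θ, r sin θ) = (35.618020, -22.256609)
h = r sin θ − e = -22.256609 − 2 = -24.256609
x = r cos θ + √(L² − h²) = 35.618020 + 279.951097 = 315.569117

315.5691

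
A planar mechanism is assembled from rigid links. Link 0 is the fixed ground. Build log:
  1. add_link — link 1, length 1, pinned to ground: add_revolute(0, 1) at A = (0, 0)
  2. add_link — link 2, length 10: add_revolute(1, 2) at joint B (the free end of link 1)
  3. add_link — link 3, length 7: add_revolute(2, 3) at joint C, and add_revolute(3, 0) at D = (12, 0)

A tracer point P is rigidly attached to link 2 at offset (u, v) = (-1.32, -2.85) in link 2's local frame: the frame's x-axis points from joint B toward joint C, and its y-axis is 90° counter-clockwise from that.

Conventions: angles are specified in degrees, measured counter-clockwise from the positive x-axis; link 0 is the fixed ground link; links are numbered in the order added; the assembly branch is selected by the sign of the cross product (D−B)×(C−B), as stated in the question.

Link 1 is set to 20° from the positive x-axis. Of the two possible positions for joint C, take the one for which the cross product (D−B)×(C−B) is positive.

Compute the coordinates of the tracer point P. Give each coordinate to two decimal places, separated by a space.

A=(0,0), D=(12.00,0)
B = A + 1.00·(cos20°, sin20°) = (0.9397, 0.3420)
|BD| = 11.0656
circle(B,10.00) ∩ circle(D,7.00): a=7.8372, h=6.2111
  candidates: C₊=(8.9652,6.3079) cross=68.729; C₋=(8.5812,-6.1083) cross=-68.729
  branch + wants cross > 0 → take C=(8.9652,6.3079) (cross=68.729)
ex = (C−B)/|BC| = (0.8025,0.5966); ey = (-0.5966,0.8025)
P = B + -1.32·ex + -2.85·ey = (1.5806,-2.7327)

1.58 -2.73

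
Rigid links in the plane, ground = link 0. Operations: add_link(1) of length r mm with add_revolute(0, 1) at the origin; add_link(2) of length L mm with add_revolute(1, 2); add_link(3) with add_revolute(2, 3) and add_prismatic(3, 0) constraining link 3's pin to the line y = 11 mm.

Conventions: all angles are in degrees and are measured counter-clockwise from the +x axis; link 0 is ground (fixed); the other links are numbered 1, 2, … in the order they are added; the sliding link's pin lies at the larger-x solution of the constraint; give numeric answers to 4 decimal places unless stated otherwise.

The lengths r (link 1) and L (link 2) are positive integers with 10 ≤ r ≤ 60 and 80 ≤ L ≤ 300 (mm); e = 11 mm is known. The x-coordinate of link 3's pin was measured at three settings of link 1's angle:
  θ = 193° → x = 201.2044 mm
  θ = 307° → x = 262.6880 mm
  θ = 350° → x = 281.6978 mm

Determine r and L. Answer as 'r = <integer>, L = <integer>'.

constraint per measurement: (x − r cos θ)² + (r sin θ − e)² = L²
subtracting the θ₁ and θ₂ equations cancels the r² and L² terms:
r = (x₁² − x₂²) / (2[(x₁cos θ₁ + e sin θ₁) − (x₂cos θ₂ + e sin θ₂)]) = 41.0000 → r = 41
L² = (x₁ − r cos θ₁)² + (r sin θ₁ − e)² = 58564.0151 → L = 242.0000 → L = 242
check at θ₃=350°: x = 281.6978 (printed 281.6978) ✓

r = 41, L = 242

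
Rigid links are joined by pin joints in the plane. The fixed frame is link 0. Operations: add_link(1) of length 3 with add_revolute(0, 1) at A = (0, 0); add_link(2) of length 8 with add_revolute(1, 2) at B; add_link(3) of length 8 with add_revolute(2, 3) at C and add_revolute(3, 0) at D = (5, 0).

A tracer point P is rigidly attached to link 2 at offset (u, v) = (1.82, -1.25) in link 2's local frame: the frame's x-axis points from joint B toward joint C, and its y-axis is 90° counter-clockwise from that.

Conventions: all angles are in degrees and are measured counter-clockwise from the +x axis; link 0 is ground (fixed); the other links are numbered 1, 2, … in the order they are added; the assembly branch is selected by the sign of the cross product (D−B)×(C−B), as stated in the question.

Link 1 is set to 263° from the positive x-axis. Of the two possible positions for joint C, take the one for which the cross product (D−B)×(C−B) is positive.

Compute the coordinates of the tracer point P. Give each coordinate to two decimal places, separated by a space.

A=(0,0), D=(5.00,0)
B = A + 3.00·(cos263°, sin263°) = (-0.3656, -2.9776)
|BD| = 6.1365
circle(B,8.00) ∩ circle(D,8.00): a=3.0682, h=7.3882
  candidates: C₊=(-1.2679,4.9713) cross=45.338; C₋=(5.9022,-7.9490) cross=-45.338
  branch + wants cross > 0 → take C=(-1.2679,4.9713) (cross=45.338)
ex = (C−B)/|BC| = (-0.1128,0.9936); ey = (-0.9936,-0.1128)
P = B + 1.82·ex + -1.25·ey = (0.6712,-1.0283)

0.67 -1.03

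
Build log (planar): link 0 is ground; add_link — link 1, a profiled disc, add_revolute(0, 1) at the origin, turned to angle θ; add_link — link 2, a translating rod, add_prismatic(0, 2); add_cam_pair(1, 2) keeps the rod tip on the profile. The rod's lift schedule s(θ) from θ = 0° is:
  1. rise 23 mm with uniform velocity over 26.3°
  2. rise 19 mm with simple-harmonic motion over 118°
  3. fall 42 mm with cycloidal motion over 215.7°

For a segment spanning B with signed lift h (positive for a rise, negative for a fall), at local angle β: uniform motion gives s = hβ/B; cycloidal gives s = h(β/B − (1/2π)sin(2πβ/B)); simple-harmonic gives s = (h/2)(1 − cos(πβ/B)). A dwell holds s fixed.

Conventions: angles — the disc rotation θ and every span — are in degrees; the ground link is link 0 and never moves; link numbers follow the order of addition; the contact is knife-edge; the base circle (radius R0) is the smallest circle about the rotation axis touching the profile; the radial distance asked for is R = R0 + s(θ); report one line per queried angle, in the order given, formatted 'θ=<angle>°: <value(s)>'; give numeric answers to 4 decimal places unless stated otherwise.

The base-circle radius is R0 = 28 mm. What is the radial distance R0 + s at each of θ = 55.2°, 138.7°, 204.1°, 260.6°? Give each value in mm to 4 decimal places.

seg 1 [0°–26.3°] uniform, h=23: full span → s += 23 → s = 23.0000
seg 2 [26.3°–144.3°] simple-harmonic, h=19: θ=55.2° here. β=28.9, B=118. 19/2·(1 − cos(π·0.2449)) = 2.6760 → s = 25.6760
seg 2 [26.3°–144.3°] simple-harmonic, h=19: θ=138.7° here. β=112.4, B=118. 19/2·(1 − cos(π·0.9525)) = 18.8946 → s = 41.8946
seg 2 [26.3°–144.3°] simple-harmonic, h=19: full span → s += 19 → s = 42.0000
seg 3 [144.3°–360°] cycloidal, h=-42: θ=204.1° here. β=59.8, B=215.7. -42·(0.2772 − sin(2π·0.2772)/(2π)) = -5.0571 → s = 36.9429
seg 3 [144.3°–360°] cycloidal, h=-42: θ=260.6° here. β=116.3, B=215.7. -42·(0.5392 − sin(2π·0.5392)/(2π)) = -24.2741 → s = 17.7259
θ=55.2°: R = R0 + s = 28 + 25.6760 = 53.6760
θ=138.7°: R = R0 + s = 28 + 41.8946 = 69.8946
θ=204.1°: R = R0 + s = 28 + 36.9429 = 64.9429
θ=260.6°: R = R0 + s = 28 + 17.7259 = 45.7259

θ=55.2°: 53.6760
θ=138.7°: 69.8946
θ=204.1°: 64.9429
θ=260.6°: 45.7259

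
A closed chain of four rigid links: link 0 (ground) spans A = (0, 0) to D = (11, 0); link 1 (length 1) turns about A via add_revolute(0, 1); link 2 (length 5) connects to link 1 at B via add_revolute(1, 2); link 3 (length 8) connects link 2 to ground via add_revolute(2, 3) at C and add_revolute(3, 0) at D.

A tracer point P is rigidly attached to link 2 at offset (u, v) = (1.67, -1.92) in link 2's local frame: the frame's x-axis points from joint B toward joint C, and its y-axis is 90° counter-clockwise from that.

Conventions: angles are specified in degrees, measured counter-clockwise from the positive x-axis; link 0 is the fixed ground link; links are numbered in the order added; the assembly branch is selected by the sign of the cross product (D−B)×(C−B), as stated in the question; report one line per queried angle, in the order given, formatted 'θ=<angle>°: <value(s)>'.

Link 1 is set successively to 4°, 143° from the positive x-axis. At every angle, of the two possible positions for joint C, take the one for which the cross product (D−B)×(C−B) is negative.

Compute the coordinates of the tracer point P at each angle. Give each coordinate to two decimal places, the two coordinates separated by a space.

A=(0,0), D=(11.00,0)
θ=4°: B = A + 1.00·(cos4°, sin4°) = (0.9976, 0.0698)
θ=4°: |BD| = 10.0027
θ=4°: circle(B,5.00) ∩ circle(D,8.00): a=3.0519, h=3.9606
θ=4°:   candidates: C₊=(4.0770,4.0090) cross=39.616; C₋=(4.0217,-3.9120) cross=-39.616
θ=4°:   branch - wants cross < 0 → take C=(4.0217,-3.9120) (cross=-39.616)
θ=4°: ex = (C−B)/|BC| = (0.6048,-0.7964); ey = (0.7964,0.6048)
θ=4°: P = B + 1.67·ex + -1.92·ey = (0.4786,-2.4214)
θ=143°: B = A + 1.00·(cos143°, sin143°) = (-0.7986, 0.6018)
θ=143°: |BD| = 11.8140
θ=143°: circle(B,5.00) ∩ circle(D,8.00): a=4.2564, h=2.6236
θ=143°:   candidates: C₊=(3.5859,3.0051) cross=30.995; C₋=(3.3186,-2.2352) cross=-30.995
θ=143°:   branch - wants cross < 0 → take C=(3.3186,-2.2352) (cross=-30.995)
θ=143°: ex = (C−B)/|BC| = (0.8234,-0.5674); ey = (0.5674,0.8234)
θ=143°: P = B + 1.67·ex + -1.92·ey = (-0.5129,-1.9268)

θ=4°: 0.48 -2.42
θ=143°: -0.51 -1.93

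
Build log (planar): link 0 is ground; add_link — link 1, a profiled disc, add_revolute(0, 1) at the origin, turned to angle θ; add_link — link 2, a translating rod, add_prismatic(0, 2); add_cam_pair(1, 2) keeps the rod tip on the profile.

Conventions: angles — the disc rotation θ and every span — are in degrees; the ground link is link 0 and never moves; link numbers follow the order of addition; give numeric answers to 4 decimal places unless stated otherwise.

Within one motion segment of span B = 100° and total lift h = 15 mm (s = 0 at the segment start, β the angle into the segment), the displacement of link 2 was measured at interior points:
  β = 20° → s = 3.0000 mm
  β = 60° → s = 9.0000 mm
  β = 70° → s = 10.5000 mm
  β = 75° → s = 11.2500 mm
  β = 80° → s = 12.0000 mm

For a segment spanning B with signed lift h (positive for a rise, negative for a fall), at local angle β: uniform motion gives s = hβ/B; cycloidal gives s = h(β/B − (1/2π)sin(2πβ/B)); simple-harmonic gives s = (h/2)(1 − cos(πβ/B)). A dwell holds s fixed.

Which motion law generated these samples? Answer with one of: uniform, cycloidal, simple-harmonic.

candidates at β/B = r: uniform s = h·r (linear in β); cycloidal s = h·(r − sin(2πr)/(2π)); simple-harmonic s = (h/2)(1 − cos(πr))
β=20°: printed 3.0000 | uniform 3.0000, cycloidal 0.7295, simple-harmonic 1.4324
β=60°: printed 9.0000 | uniform 9.0000, cycloidal 10.4032, simple-harmonic 9.8176
β=70°: printed 10.5000 | uniform 10.5000, cycloidal 12.7705, simple-harmonic 11.9084
β=75°: printed 11.2500 | uniform 11.2500, cycloidal 13.6373, simple-harmonic 12.8033
β=80°: printed 12.0000 | uniform 12.0000, cycloidal 14.2705, simple-harmonic 13.5676
only one law matches every sample → uniform

uniform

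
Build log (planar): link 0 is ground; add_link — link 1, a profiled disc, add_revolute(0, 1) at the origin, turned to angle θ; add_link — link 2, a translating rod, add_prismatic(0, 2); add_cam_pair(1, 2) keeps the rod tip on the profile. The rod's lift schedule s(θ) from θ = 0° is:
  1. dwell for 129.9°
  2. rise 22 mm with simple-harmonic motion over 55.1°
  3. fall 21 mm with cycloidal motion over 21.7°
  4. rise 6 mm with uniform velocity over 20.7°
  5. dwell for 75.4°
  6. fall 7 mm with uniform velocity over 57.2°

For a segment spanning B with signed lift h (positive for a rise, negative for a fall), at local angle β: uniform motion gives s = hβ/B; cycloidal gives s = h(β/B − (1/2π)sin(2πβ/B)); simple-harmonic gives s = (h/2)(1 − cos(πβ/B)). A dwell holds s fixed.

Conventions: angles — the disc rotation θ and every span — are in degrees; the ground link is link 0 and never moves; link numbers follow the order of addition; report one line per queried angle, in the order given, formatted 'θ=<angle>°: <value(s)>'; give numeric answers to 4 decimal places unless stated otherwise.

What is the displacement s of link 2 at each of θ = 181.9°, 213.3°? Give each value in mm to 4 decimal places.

seg 1 [0°–129.9°] dwell: s stays 0.0000
seg 2 [129.9°–185°] simple-harmonic, h=22: θ=181.9° here. β=52, B=55.1. 22/2·(1 − cos(π·0.9437)) = 21.8286 → s = 21.8286
seg 2 [129.9°–185°] simple-harmonic, h=22: full span → s += 22 → s = 22.0000
seg 3 [185°–206.7°] cycloidal, h=-21: full span → s += -21 → s = 1.0000
seg 4 [206.7°–227.4°] uniform, h=6: θ=213.3° here. β=6.6, B=20.7. 6·6.6/20.7 = 1.9130 → s = 2.9130

θ=181.9°: 21.8286
θ=213.3°: 2.9130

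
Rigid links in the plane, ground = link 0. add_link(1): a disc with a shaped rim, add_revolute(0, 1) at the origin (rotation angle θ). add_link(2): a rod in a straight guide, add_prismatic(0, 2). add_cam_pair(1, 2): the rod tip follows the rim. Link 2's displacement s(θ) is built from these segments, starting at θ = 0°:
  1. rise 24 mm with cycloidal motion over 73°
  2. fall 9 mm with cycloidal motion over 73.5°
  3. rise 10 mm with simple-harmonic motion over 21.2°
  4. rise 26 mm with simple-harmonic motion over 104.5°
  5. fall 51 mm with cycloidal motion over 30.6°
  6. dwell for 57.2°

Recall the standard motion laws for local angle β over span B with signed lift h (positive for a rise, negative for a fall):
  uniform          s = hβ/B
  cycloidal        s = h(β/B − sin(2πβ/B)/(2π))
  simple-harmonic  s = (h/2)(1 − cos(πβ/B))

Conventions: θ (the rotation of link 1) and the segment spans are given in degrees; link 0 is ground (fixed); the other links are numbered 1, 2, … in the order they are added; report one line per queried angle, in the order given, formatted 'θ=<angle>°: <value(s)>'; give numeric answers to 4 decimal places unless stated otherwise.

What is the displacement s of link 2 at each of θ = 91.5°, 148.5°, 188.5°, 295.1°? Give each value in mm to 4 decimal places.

segment 1 (0° to 73°, cycloidal, h = 24) is passed completely: s = 0.0000 + (24) = 24.0000
θ = 91.5° falls in segment 2 (73° to 146.5°, cycloidal, h = -9): β = 91.5 − 73 = 18.5°, B = 73.5°; Δs = -9·(0.2517 − sin(2π·0.2517)/(2π)) = -0.8330; s = 24.0000 − 0.8330 = 23.1670
segment 2 (73° to 146.5°, cycloidal, h = -9) is passed completely: s = 24.0000 + (-9) = 15.0000
θ = 148.5° falls in segment 3 (146.5° to 167.7°, simple-harmonic, h = 10): β = 148.5 − 146.5 = 2°, B = 21.2°; Δs = 10/2·(1 − cos(π·0.0943)) = 0.2180; s = 15.0000 + 0.2180 = 15.2180
segment 3 (146.5° to 167.7°, simple-harmonic, h = 10) is passed completely: s = 15.0000 + (10) = 25.0000
θ = 188.5° falls in segment 4 (167.7° to 272.2°, simple-harmonic, h = 26): β = 188.5 − 167.7 = 20.8°, B = 104.5°; Δs = 26/2·(1 − cos(π·0.1990)) = 2.4599; s = 25.0000 + 2.4599 = 27.4599
segment 4 (167.7° to 272.2°, simple-harmonic, h = 26) is passed completely: s = 25.0000 + (26) = 51.0000
θ = 295.1° falls in segment 5 (272.2° to 302.8°, cycloidal, h = -51): β = 295.1 − 272.2 = 22.9°, B = 30.6°; Δs = -51·(0.7484 − sin(2π·0.7484)/(2π)) = -46.2831; s = 51.0000 − 46.2831 = 4.7169

θ=91.5°: 23.1670
θ=148.5°: 15.2180
θ=188.5°: 27.4599
θ=295.1°: 4.7169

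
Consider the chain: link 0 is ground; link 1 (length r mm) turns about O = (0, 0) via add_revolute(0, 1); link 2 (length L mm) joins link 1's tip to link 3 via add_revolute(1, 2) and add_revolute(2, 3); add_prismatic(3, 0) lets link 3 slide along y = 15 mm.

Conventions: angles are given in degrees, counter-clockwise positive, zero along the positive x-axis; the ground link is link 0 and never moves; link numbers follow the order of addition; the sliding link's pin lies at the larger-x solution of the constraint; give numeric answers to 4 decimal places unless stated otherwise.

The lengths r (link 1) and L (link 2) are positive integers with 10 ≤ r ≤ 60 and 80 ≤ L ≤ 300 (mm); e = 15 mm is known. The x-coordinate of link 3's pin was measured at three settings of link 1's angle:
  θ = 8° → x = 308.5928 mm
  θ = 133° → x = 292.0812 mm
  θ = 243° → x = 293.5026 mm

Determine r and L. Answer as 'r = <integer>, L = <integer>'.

constraint per measurement: (x − r cos θ)² + (r sin θ − e)² = L²
subtracting the θ₁ and θ₂ equations cancels the r² and L² terms:
r = (x₁² − x₂²) / (2[(x₁cos θ₁ + e sin θ₁) − (x₂cos θ₂ + e sin θ₂)]) = 10.0000 → r = 10
L² = (x₁ − r cos θ₁)² + (r sin θ₁ − e)² = 89400.9724 → L = 299.0000 → L = 299
check at θ₃=243°: x = 293.5026 (printed 293.5026) ✓

r = 10, L = 299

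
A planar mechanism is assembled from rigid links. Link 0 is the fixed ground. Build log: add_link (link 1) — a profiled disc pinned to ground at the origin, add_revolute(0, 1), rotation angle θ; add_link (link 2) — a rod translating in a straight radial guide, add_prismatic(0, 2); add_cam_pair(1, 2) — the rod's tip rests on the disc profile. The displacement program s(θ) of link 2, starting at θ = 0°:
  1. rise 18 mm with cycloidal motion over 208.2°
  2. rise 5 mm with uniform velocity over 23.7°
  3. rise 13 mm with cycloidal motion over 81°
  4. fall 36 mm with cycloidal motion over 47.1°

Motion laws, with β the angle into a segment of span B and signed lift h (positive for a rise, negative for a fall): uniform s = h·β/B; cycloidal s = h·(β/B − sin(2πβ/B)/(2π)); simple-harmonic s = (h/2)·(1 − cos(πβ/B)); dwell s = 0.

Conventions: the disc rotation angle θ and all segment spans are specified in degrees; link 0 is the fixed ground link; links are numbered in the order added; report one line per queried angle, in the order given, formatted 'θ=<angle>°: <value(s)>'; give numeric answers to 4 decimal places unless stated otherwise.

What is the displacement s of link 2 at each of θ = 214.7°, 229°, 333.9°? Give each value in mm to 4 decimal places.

seg 1 [0°–208.2°] cycloidal, h=18: full span → s += 18 → s = 18.0000
seg 2 [208.2°–231.9°] uniform, h=5: θ=214.7° here. β=6.5, B=23.7. 5·6.5/23.7 = 1.3713 → s = 19.3713
seg 2 [208.2°–231.9°] uniform, h=5: θ=229° here. β=20.8, B=23.7. 5·20.8/23.7 = 4.3882 → s = 22.3882
seg 2 [208.2°–231.9°] uniform, h=5: full span → s += 5 → s = 23.0000
seg 3 [231.9°–312.9°] cycloidal, h=13: full span → s += 13 → s = 36.0000
seg 4 [312.9°–360°] cycloidal, h=-36: θ=333.9° here. β=21, B=47.1. -36·(0.4459 − sin(2π·0.4459)/(2π)) = -14.1393 → s = 21.8607

θ=214.7°: 19.3713
θ=229°: 22.3882
θ=333.9°: 21.8607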